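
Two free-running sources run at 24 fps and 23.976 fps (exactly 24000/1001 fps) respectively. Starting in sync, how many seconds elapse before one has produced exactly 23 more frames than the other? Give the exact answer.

23023/24 seconds

The gap grows by |24000/1001 − 24| = 24/1001 frames per second.
Time for a 23-frame gap: 23 ÷ (24/1001) = 23023/24 s.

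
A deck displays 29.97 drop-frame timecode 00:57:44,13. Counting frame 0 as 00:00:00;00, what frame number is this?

103829

Complete 10-minute blocks: 5, each 17982 frames → 89910.
Remaining 7 whole minutes in the current block: 1800 + 6 × 1798 = 12588 frames.
Within the current minute: 44 × 30 + 13 − 2 = 1331 (labels ;00/;01 skipped at this minute). Total = 89910 + 12588 + 1331 = 103829.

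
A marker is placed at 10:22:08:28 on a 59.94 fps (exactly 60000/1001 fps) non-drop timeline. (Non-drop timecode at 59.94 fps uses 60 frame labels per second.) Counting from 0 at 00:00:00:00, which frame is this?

frame 2239708

Total seconds to the label: (10 × 3600 + 22 × 60 + 8) = 37328.
Frame index = 37328 × 60 + 28 = 2239708.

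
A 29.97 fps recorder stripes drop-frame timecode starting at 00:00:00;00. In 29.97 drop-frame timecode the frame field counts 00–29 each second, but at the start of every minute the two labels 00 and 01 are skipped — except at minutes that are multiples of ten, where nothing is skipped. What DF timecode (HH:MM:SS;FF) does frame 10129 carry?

Ten DF minutes hold 17982 frames, so frame 10129 lies in block 0 (frames 0–17981) with 10129 frames into that block.
The block's first minute is 1800 frames and the rest 1798 each; 10129 frames reaches minute 5, so 0 × 18 + 5 × 2 = 10 labels have been skipped so far.
Adding those back, label number 10129 + 10 = 10139 at 30 labels/s is 337 s + 29 f = 0 h 5 min 37 s frame 29, i.e. 00:05:37;29.

00:05:37;29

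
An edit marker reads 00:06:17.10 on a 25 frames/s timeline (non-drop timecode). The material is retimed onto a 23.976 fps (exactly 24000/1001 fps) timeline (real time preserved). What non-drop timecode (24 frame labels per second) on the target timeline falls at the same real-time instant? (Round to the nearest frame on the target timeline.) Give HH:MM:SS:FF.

Source frame index: (0×3600 + 6×60 + 17) × 25 + 10 = 9435.
Real time: 9435 / (25) = 1887/5 s.
Target frame: (1887/5) × (24000/1001) = 9057600/1001 ≈ 9048.551 → 9049.
At 24 labels/s: frame 9049 → 00:06:17:01.

00:06:17:01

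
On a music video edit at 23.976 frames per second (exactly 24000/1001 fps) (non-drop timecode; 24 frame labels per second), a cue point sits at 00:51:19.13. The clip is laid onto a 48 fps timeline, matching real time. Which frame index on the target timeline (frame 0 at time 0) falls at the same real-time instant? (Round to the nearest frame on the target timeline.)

Source frame index: (0×3600 + 51×60 + 19) × 24 + 13 = 73909.
Real time: 73909 / (24000/1001) = 73982909/24000 s.
Target frame: (73982909/24000) × (48) = 73982909/500 ≈ 147965.818 → 147966.

frame 147966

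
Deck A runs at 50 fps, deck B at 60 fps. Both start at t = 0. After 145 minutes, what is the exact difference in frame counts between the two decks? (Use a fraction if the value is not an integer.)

87000 frames

145 min = 8700 s.
A emits 50 × 8700 = 435000 frames; B emits 60 × 8700 = 522000.
Difference = 87000 frames; B is ahead of A.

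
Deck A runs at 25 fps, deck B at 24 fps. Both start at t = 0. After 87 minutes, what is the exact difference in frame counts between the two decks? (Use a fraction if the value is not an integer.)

87 min = 5220 s.
A emits 25 × 5220 = 130500 frames; B emits 24 × 5220 = 125280.
Difference = 5220 frames; B is behind A.

5220 frames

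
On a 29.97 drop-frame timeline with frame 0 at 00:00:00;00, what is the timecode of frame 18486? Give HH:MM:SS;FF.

Ten DF minutes hold 17982 frames, so frame 18486 lies in block 1 (frames 17982–35963) with 504 frames into that block.
The block's first minute is 1800 frames and the rest 1798 each; 504 frames reaches minute 0, so 1 × 18 + 0 × 2 = 18 labels have been skipped so far.
Adding those back, label number 18486 + 18 = 18504 at 30 labels/s is 616 s + 24 f = 0 h 10 min 16 s frame 24, i.e. 00:10:16;24.

00:10:16;24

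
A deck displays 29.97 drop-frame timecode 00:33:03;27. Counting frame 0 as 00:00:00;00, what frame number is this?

59457

Complete 10-minute blocks: 3, each 17982 frames → 53946.
Remaining 3 whole minutes in the current block: 1800 + 2 × 1798 = 5396 frames.
Within the current minute: 3 × 30 + 27 − 2 = 115 (labels ;00/;01 skipped at this minute). Total = 53946 + 5396 + 115 = 59457.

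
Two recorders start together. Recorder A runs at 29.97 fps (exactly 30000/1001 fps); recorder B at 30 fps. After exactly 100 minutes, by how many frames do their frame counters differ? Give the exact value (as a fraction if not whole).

100 min = 6000 s.
A emits 30000/1001 × 6000 = 180000000/1001 frames; B emits 30 × 6000 = 180000.
Difference = 180000/1001 frames (≈ 179.8202); B is ahead of A.

180000/1001 frames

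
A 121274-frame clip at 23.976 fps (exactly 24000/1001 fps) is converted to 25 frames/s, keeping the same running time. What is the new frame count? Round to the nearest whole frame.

126453 frames

Frames at target rate = 121274 × (25) / (24000/1001) = 60697637/480 ≈ 126453.410.
Nearest whole frame: 126453.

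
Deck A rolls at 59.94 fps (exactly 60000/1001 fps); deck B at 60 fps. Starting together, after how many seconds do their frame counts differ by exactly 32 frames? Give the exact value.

The gap grows by |60 − 60000/1001| = 60/1001 frames per second.
Time for a 32-frame gap: 32 ÷ (60/1001) = 8008/15 s.

8008/15 seconds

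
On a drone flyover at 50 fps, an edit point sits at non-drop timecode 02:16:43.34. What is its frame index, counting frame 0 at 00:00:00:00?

410184

Total seconds to the label: (2 × 3600 + 16 × 60 + 43) = 8203.
Frame index = 8203 × 50 + 34 = 410184.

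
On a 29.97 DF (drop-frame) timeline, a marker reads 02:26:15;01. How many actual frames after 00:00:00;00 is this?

Complete 10-minute blocks: 14, each 17982 frames → 251748.
Remaining 6 whole minutes in the current block: 1800 + 5 × 1798 = 10790 frames.
Within the current minute: 15 × 30 + 1 − 2 = 449 (labels ;00/;01 skipped at this minute). Total = 251748 + 10790 + 449 = 262987.

262987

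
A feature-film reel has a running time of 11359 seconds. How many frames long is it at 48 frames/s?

545232 frames

Frames = 11359 × 48 = 545232.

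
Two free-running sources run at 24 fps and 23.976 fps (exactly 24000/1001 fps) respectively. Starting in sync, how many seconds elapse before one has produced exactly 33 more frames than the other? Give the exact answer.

1376.375 seconds

The gap grows by |24000/1001 − 24| = 24/1001 frames per second.
Time for a 33-frame gap: 33 ÷ (24/1001) = 1376.375 s.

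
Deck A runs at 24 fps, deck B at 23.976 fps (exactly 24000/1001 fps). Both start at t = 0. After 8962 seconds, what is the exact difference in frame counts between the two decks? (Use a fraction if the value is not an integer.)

A emits 24 × 8962 = 215088 frames; B emits 24000/1001 × 8962 = 215088000/1001.
Difference = 215088/1001 frames (≈ 214.8731); B is behind A.

215088/1001 frames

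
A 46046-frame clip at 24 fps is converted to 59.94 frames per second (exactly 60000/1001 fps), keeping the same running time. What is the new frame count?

Target frames = source frames × (target rate / source rate) = 46046 × (60000/1001)/(24) = 46046 × 2500/1001 = 115000.

115000 frames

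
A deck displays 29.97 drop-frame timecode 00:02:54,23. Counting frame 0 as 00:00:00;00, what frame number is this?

Complete 10-minute blocks: 0, each 17982 frames → 0.
Remaining 2 whole minutes in the current block: 1800 + 1 × 1798 = 3598 frames.
Within the current minute: 54 × 30 + 23 − 2 = 1641 (labels ;00/;01 skipped at this minute). Total = 0 + 3598 + 1641 = 5239.

5239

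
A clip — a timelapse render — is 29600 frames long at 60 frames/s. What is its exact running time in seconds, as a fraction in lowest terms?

Running time = 29600 ÷ (60) = 29600 × 1/60 = 1480/3 s.

1480/3 seconds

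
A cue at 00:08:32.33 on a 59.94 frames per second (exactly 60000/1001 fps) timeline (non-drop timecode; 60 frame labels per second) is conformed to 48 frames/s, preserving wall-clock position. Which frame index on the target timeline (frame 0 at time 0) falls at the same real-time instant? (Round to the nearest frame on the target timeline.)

Source frame index: (0×3600 + 8×60 + 32) × 60 + 33 = 30753.
Real time: 30753 / (60000/1001) = 10261251/20000 s.
Target frame: (10261251/20000) × (48) = 30783753/1250 ≈ 24627.002 → 24627.

frame 24627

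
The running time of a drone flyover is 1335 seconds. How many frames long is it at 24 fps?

32040 frames

Frames = 1335 × 24 = 32040.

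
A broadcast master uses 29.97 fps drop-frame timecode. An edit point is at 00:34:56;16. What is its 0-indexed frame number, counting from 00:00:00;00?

Complete 10-minute blocks: 3, each 17982 frames → 53946.
Remaining 4 whole minutes in the current block: 1800 + 3 × 1798 = 7194 frames.
Within the current minute: 56 × 30 + 16 − 2 = 1694 (labels ;00/;01 skipped at this minute). Total = 53946 + 7194 + 1694 = 62834.

62834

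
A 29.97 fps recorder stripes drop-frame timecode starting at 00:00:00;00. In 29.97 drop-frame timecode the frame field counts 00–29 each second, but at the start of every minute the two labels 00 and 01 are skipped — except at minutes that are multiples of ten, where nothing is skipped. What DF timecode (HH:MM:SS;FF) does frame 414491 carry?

03:50:30;05

Ten DF minutes hold 17982 frames, so frame 414491 lies in block 23 (frames 413586–431567) with 905 frames into that block.
The block's first minute is 1800 frames and the rest 1798 each; 905 frames reaches minute 0, so 23 × 18 + 0 × 2 = 414 labels have been skipped so far.
Adding those back, label number 414491 + 414 = 414905 at 30 labels/s is 13830 s + 5 f = 3 h 50 min 30 s frame 5, i.e. 03:50:30;05.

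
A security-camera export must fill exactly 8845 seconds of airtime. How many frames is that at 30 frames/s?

Frames = 8845 × 30 = 265350.

265350 frames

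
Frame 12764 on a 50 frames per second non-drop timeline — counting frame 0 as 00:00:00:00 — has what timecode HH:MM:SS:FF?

00:04:15:14

12764 ÷ 50 = 255 full seconds, remainder 14 frames.
255 s = 0 h 4 min 15 s.
Timecode: 00:04:15:14.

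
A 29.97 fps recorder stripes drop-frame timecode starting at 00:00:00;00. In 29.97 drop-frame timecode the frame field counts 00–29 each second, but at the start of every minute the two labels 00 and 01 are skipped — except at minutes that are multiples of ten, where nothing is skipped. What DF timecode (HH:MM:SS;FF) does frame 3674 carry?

00:02:02;18

Each 10-minute DF block holds 10 × 60 × 30 − 9 × 2 = 17982 frames. 3674 ÷ 17982 → 0 full blocks, remainder 3674.
Within the partial block the first minute is 1800 frames and each further minute 1798, so 2 further minute boundaries passed. Total skipped labels = 18 × 0 + 2 × 2 = 4.
Non-drop label index = 3674 + 4 = 3678; at 30 labels/s that is 00:02:02:18, i.e. DF 00:02:02;18.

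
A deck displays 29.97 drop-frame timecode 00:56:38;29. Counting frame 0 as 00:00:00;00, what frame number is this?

101867

Complete 10-minute blocks: 5, each 17982 frames → 89910.
Remaining 6 whole minutes in the current block: 1800 + 5 × 1798 = 10790 frames.
Within the current minute: 38 × 30 + 29 − 2 = 1167 (labels ;00/;01 skipped at this minute). Total = 89910 + 10790 + 1167 = 101867.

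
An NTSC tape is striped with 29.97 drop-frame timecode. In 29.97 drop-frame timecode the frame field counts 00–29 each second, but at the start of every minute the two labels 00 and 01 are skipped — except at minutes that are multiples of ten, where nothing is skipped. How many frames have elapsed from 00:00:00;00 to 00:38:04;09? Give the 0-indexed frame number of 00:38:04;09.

As if non-drop at 30 labels/s: (0 × 3600 + 38 × 60 + 4) × 30 + 9 = 68529.
Minute boundaries passed: 38; those not divisible by 10: 38 − 3 = 35; dropped labels = 2 × 35 = 70.
Actual frame index = 68529 − 70 = 68459.

68459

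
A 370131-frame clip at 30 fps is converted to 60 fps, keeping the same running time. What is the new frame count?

Frames at target rate = 370131 × (60) / (30) = 740262.

740262 frames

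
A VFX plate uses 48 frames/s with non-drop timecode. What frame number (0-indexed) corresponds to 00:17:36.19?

50707

Total seconds to the label: (0 × 3600 + 17 × 60 + 36) = 1056.
Frame index = 1056 × 48 + 19 = 50707.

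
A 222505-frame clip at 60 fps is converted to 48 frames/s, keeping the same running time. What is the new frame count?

178004 frames

Target frames = source frames × (target rate / source rate) = 222505 × (48)/(60) = 222505 × 4/5 = 178004.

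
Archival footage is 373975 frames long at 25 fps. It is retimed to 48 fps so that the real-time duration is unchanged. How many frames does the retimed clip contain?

Target frames = source frames × (target rate / source rate) = 373975 × (48)/(25) = 373975 × 48/25 = 718032.

718032 frames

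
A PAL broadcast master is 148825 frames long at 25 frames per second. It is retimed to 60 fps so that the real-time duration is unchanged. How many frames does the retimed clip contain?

Target frames = source frames × (target rate / source rate) = 148825 × (60)/(25) = 148825 × 12/5 = 357180.

357180 frames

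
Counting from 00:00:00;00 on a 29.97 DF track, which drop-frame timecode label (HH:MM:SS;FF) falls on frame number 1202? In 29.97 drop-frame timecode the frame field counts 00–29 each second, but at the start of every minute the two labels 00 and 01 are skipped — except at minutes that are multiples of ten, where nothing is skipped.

00:00:40;02

Ten DF minutes hold 17982 frames, so frame 1202 lies in block 0 (frames 0–17981) with 1202 frames into that block.
The block's first minute is 1800 frames and the rest 1798 each; 1202 frames reaches minute 0, so 0 × 18 + 0 × 2 = 0 labels have been skipped so far.
Adding those back, label number 1202 + 0 = 1202 at 30 labels/s is 40 s + 2 f = 0 h 0 min 40 s frame 2, i.e. 00:00:40;02.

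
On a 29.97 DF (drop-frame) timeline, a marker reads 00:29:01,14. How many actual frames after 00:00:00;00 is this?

52190

Complete 10-minute blocks: 2, each 17982 frames → 35964.
Remaining 9 whole minutes in the current block: 1800 + 8 × 1798 = 16184 frames.
Within the current minute: 1 × 30 + 14 − 2 = 42 (labels ;00/;01 skipped at this minute). Total = 35964 + 16184 + 42 = 52190.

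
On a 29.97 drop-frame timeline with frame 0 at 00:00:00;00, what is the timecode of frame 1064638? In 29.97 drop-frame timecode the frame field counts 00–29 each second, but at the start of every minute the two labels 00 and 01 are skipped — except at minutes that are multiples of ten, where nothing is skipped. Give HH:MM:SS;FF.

09:52:03;14

Ten DF minutes hold 17982 frames, so frame 1064638 lies in block 59 (frames 1060938–1078919) with 3700 frames into that block.
The block's first minute is 1800 frames and the rest 1798 each; 3700 frames reaches minute 2, so 59 × 18 + 2 × 2 = 1066 labels have been skipped so far.
Adding those back, label number 1064638 + 1066 = 1065704 at 30 labels/s is 35523 s + 14 f = 9 h 52 min 3 s frame 14, i.e. 09:52:03;14.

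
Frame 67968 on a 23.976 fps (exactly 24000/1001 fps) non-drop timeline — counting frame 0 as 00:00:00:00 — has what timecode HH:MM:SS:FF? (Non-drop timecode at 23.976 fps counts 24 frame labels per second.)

67968 ÷ 24 = 2832 full seconds, remainder 0 frames.
2832 s = 0 h 47 min 12 s.
Timecode: 00:47:12:00.

00:47:12:00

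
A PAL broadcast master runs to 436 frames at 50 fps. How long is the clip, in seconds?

8.72 seconds

Running time = 436 / (50) = 8.72 s.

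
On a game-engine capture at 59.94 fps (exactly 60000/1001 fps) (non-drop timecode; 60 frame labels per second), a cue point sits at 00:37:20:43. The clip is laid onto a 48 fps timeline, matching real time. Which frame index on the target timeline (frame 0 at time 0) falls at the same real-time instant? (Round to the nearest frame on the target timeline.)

frame 107662

Source frame index: (0×3600 + 37×60 + 20) × 60 + 43 = 134443.
Real time: 134443 / (60000/1001) = 134577443/60000 s.
Target frame: (134577443/60000) × (48) = 134577443/1250 ≈ 107661.954 → 107662.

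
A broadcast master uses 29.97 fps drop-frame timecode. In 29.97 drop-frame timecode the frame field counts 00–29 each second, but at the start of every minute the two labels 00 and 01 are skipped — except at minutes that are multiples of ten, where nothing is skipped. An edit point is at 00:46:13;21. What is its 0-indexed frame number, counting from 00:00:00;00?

83127

Complete 10-minute blocks: 4, each 17982 frames → 71928.
Remaining 6 whole minutes in the current block: 1800 + 5 × 1798 = 10790 frames.
Within the current minute: 13 × 30 + 21 − 2 = 409 (labels ;00/;01 skipped at this minute). Total = 71928 + 10790 + 409 = 83127.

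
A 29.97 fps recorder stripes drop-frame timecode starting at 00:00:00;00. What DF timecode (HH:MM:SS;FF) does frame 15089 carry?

00:08:23;15

Ten DF minutes hold 17982 frames, so frame 15089 lies in block 0 (frames 0–17981) with 15089 frames into that block.
The block's first minute is 1800 frames and the rest 1798 each; 15089 frames reaches minute 8, so 0 × 18 + 8 × 2 = 16 labels have been skipped so far.
Adding those back, label number 15089 + 16 = 15105 at 30 labels/s is 503 s + 15 f = 0 h 8 min 23 s frame 15, i.e. 00:08:23;15.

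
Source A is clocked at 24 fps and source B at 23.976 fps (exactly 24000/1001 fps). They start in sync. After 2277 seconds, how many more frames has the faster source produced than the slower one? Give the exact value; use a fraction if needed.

A emits 24 × 2277 = 54648 frames; B emits 24000/1001 × 2277 = 4968000/91.
Difference = 4968/91 frames (≈ 54.5934); B is behind A.

4968/91 frames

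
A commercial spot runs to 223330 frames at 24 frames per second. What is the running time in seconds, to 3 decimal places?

9305.417 seconds

Running time = 223330 × 1/24 = 111665/12 s ≈ 9305.417 s.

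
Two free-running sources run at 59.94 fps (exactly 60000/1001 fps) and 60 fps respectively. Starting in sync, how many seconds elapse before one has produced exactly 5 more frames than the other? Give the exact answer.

The gap grows by |60 − 60000/1001| = 60/1001 frames per second.
Time for a 5-frame gap: 5 ÷ (60/1001) = 1001/12 s.

1001/12 seconds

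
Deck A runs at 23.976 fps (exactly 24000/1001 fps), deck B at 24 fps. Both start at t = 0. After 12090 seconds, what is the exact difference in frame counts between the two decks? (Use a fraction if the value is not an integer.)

22320/77 frames

A emits 24000/1001 × 12090 = 22320000/77 frames; B emits 24 × 12090 = 290160.
Difference = 22320/77 frames (≈ 289.8701); B is ahead of A.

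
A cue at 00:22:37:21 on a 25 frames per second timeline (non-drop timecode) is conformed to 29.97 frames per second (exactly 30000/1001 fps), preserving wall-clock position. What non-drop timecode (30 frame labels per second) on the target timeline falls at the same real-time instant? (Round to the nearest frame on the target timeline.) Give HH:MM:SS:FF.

00:22:36:15

Source frame index: (0×3600 + 22×60 + 37) × 25 + 21 = 33946.
Real time: 33946 / (25) = 33946/25 s.
Target frame: (33946/25) × (30000/1001) = 3703200/91 ≈ 40694.505 → 40695.
At 30 labels/s: frame 40695 → 00:22:36:15.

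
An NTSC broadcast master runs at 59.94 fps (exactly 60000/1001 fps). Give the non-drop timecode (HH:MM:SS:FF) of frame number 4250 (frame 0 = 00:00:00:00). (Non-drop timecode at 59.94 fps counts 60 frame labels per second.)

4250 ÷ 60 = 70 full seconds, remainder 50 frames.
70 s = 0 h 1 min 10 s.
Timecode: 00:01:10:50.

00:01:10:50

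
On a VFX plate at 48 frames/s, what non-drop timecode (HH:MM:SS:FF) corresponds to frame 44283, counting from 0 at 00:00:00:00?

44283 ÷ 48 = 922 full seconds, remainder 27 frames.
922 s = 0 h 15 min 22 s.
Timecode: 00:15:22:27.

00:15:22:27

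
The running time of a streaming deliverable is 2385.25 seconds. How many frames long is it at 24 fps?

Frames = 2385.25 × 24 = 57246.

57246 frames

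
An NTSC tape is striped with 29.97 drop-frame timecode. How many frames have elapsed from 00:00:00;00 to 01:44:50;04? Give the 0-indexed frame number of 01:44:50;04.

Complete 10-minute blocks: 10, each 17982 frames → 179820.
Remaining 4 whole minutes in the current block: 1800 + 3 × 1798 = 7194 frames.
Within the current minute: 50 × 30 + 4 − 2 = 1502 (labels ;00/;01 skipped at this minute). Total = 179820 + 7194 + 1502 = 188516.

188516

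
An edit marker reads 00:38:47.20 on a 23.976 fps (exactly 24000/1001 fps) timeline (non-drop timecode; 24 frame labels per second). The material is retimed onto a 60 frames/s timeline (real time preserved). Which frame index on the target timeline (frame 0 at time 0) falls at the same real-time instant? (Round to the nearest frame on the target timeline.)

frame 139810

Source frame index: (0×3600 + 38×60 + 47) × 24 + 20 = 55868.
Real time: 55868 / (24000/1001) = 13980967/6000 s.
Target frame: (13980967/6000) × (60) = 13980967/100 ≈ 139809.670 → 139810.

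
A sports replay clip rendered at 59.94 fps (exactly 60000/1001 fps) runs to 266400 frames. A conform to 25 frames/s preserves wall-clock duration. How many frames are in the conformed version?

111111 frames

Target frames = source frames × (target rate / source rate) = 266400 × (25)/(60000/1001) = 266400 × 1001/2400 = 111111.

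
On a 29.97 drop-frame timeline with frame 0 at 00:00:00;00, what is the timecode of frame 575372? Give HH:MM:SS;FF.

Each 10-minute DF block holds 10 × 60 × 30 − 9 × 2 = 17982 frames. 575372 ÷ 17982 → 31 full blocks, remainder 17930.
Within the partial block the first minute is 1800 frames and each further minute 1798, so 9 further minute boundaries passed. Total skipped labels = 18 × 31 + 2 × 9 = 576.
Non-drop label index = 575372 + 576 = 575948; at 30 labels/s that is 05:19:58:08, i.e. DF 05:19:58;08.

05:19:58;08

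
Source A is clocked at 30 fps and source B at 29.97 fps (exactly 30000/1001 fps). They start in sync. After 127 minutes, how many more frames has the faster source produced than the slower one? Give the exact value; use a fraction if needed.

228600/1001 frames

127 min = 7620 s.
A emits 30 × 7620 = 228600 frames; B emits 30000/1001 × 7620 = 228600000/1001.
Difference = 228600/1001 frames (≈ 228.3716); B is behind A.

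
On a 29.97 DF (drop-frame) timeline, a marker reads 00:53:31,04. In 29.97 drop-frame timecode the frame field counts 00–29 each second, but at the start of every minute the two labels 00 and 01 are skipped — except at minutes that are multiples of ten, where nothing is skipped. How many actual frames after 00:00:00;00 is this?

Complete 10-minute blocks: 5, each 17982 frames → 89910.
Remaining 3 whole minutes in the current block: 1800 + 2 × 1798 = 5396 frames.
Within the current minute: 31 × 30 + 4 − 2 = 932 (labels ;00/;01 skipped at this minute). Total = 89910 + 5396 + 932 = 96238.

96238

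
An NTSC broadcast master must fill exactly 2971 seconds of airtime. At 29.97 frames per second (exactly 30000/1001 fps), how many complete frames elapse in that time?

89040 frames

Frames = 2971 × 30000/1001 = 89130000/1001 ≈ 89040.9590.
Complete frames: 89040.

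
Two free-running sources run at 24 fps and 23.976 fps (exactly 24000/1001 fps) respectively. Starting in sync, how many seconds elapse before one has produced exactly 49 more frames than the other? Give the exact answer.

49049/24 seconds

The gap grows by |24000/1001 − 24| = 24/1001 frames per second.
Time for a 49-frame gap: 49 ÷ (24/1001) = 49049/24 s.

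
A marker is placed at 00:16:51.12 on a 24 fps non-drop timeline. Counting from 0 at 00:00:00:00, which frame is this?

Total seconds to the label: (0 × 3600 + 16 × 60 + 51) = 1011.
Frame index = 1011 × 24 + 12 = 24276.

frame 24276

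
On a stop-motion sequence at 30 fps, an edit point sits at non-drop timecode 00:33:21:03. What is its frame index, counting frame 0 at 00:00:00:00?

60033

Total seconds to the label: (0 × 3600 + 33 × 60 + 21) = 2001.
Frame index = 2001 × 30 + 3 = 60033.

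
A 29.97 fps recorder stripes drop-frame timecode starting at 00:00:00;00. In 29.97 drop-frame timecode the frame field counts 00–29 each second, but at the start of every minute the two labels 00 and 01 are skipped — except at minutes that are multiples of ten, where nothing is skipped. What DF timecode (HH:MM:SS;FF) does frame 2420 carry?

Ten DF minutes hold 17982 frames, so frame 2420 lies in block 0 (frames 0–17981) with 2420 frames into that block.
The block's first minute is 1800 frames and the rest 1798 each; 2420 frames reaches minute 1, so 0 × 18 + 1 × 2 = 2 labels have been skipped so far.
Adding those back, label number 2420 + 2 = 2422 at 30 labels/s is 80 s + 22 f = 0 h 1 min 20 s frame 22, i.e. 00:01:20;22.

00:01:20;22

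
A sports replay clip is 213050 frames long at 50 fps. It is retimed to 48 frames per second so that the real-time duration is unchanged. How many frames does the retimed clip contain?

204528 frames

Target frames = source frames × (target rate / source rate) = 213050 × (48)/(50) = 213050 × 24/25 = 204528.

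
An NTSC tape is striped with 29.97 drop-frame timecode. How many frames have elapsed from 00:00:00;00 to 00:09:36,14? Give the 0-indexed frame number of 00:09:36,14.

Complete 10-minute blocks: 0, each 17982 frames → 0.
Remaining 9 whole minutes in the current block: 1800 + 8 × 1798 = 16184 frames.
Within the current minute: 36 × 30 + 14 − 2 = 1092 (labels ;00/;01 skipped at this minute). Total = 0 + 16184 + 1092 = 17276.

17276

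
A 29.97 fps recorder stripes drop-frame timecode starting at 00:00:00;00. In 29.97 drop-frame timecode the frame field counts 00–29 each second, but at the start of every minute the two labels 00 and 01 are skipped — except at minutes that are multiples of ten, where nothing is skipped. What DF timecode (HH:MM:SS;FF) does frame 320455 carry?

Ten DF minutes hold 17982 frames, so frame 320455 lies in block 17 (frames 305694–323675) with 14761 frames into that block.
The block's first minute is 1800 frames and the rest 1798 each; 14761 frames reaches minute 8, so 17 × 18 + 8 × 2 = 322 labels have been skipped so far.
Adding those back, label number 320455 + 322 = 320777 at 30 labels/s is 10692 s + 17 f = 2 h 58 min 12 s frame 17, i.e. 02:58:12;17.

02:58:12;17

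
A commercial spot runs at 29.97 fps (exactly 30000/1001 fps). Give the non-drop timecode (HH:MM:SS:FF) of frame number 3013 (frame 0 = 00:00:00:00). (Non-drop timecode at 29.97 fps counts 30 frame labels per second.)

3013 ÷ 30 = 100 full seconds, remainder 13 frames.
100 s = 0 h 1 min 40 s.
Timecode: 00:01:40:13.

00:01:40:13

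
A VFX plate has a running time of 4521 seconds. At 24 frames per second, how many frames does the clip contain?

Frames = 4521 × 24 = 108504.

108504 frames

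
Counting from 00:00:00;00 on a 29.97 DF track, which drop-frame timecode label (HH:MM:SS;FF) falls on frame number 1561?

Ten DF minutes hold 17982 frames, so frame 1561 lies in block 0 (frames 0–17981) with 1561 frames into that block.
The block's first minute is 1800 frames and the rest 1798 each; 1561 frames reaches minute 0, so 0 × 18 + 0 × 2 = 0 labels have been skipped so far.
Adding those back, label number 1561 + 0 = 1561 at 30 labels/s is 52 s + 1 f = 0 h 0 min 52 s frame 1, i.e. 00:00:52;01.

00:00:52;01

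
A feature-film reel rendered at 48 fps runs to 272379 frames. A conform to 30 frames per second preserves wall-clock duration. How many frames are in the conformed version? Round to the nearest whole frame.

170237 frames

Frames at target rate = 272379 × (30) / (48) = 1361895/8 ≈ 170236.875.
Nearest whole frame: 170237.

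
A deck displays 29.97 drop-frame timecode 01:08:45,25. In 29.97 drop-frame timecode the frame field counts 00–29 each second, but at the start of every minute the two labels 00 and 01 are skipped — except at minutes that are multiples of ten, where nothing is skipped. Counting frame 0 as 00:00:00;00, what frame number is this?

Complete 10-minute blocks: 6, each 17982 frames → 107892.
Remaining 8 whole minutes in the current block: 1800 + 7 × 1798 = 14386 frames.
Within the current minute: 45 × 30 + 25 − 2 = 1373 (labels ;00/;01 skipped at this minute). Total = 107892 + 14386 + 1373 = 123651.

123651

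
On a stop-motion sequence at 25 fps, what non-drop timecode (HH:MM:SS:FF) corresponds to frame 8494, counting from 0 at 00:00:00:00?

8494 ÷ 25 = 339 full seconds, remainder 19 frames.
339 s = 0 h 5 min 39 s.
Timecode: 00:05:39:19.

00:05:39:19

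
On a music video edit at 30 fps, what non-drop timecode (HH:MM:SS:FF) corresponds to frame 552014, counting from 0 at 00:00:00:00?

05:06:40:14

552014 ÷ 30 = 18400 full seconds, remainder 14 frames.
18400 s = 5 h 6 min 40 s.
Timecode: 05:06:40:14.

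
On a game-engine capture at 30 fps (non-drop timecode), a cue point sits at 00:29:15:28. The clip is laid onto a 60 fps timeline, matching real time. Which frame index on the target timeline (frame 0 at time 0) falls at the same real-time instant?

frame 105356

Source frame index: (0×3600 + 29×60 + 15) × 30 + 28 = 52678.
Real time: 52678 / (30) = 26339/15 s.
Target frame: (26339/15) × (60) = 105356.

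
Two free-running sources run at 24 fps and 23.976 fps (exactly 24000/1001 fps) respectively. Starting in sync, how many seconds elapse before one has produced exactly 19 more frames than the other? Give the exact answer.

19019/24 seconds

The gap grows by |24000/1001 − 24| = 24/1001 frames per second.
Time for a 19-frame gap: 19 ÷ (24/1001) = 19019/24 s.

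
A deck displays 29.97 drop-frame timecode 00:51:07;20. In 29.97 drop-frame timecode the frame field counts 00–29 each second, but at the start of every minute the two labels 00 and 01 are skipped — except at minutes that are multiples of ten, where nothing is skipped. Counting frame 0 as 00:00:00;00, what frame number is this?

As if non-drop at 30 labels/s: (0 × 3600 + 51 × 60 + 7) × 30 + 20 = 92030.
Minute boundaries passed: 51; those not divisible by 10: 51 − 5 = 46; dropped labels = 2 × 46 = 92.
Actual frame index = 92030 − 92 = 91938.

91938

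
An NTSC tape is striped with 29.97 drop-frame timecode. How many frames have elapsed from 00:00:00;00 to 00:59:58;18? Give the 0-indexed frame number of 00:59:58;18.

107850

As if non-drop at 30 labels/s: (0 × 3600 + 59 × 60 + 58) × 30 + 18 = 107958.
Minute boundaries passed: 59; those not divisible by 10: 59 − 5 = 54; dropped labels = 2 × 54 = 108.
Actual frame index = 107958 − 108 = 107850.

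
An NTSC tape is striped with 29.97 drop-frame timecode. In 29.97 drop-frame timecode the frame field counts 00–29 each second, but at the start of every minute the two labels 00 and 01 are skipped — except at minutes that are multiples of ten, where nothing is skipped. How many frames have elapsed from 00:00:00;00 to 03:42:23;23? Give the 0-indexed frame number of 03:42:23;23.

Complete 10-minute blocks: 22, each 17982 frames → 395604.
Remaining 2 whole minutes in the current block: 1800 + 1 × 1798 = 3598 frames.
Within the current minute: 23 × 30 + 23 − 2 = 711 (labels ;00/;01 skipped at this minute). Total = 395604 + 3598 + 711 = 399913.

399913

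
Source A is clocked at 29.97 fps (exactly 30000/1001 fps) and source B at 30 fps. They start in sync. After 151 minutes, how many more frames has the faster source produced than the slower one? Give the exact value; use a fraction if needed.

271800/1001 frames

151 min = 9060 s.
A emits 30000/1001 × 9060 = 271800000/1001 frames; B emits 30 × 9060 = 271800.
Difference = 271800/1001 frames (≈ 271.5285); B is ahead of A.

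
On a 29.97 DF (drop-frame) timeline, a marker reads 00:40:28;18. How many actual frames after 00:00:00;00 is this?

Complete 10-minute blocks: 4, each 17982 frames → 71928.
Remaining 0 whole minutes in the current block: 0 frames.
Within the current minute: 28 × 30 + 18 = 858. Total = 71928 + 0 + 858 = 72786.

72786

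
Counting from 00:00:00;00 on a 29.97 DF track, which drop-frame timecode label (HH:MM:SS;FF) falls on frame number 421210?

Each 10-minute DF block holds 10 × 60 × 30 − 9 × 2 = 17982 frames. 421210 ÷ 17982 → 23 full blocks, remainder 7624.
Within the partial block the first minute is 1800 frames and each further minute 1798, so 4 further minute boundaries passed. Total skipped labels = 18 × 23 + 2 × 4 = 422.
Non-drop label index = 421210 + 422 = 421632; at 30 labels/s that is 03:54:14:12, i.e. DF 03:54:14;12.

03:54:14;12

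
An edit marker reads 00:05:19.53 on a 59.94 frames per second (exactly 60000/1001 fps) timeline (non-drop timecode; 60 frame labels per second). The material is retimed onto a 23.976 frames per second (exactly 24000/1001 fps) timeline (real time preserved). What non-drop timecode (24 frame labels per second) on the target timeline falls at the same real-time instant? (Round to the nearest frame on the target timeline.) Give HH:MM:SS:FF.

00:05:19:21

Source frame index: (0×3600 + 5×60 + 19) × 60 + 53 = 19193.
Real time: 19193 / (60000/1001) = 19212193/60000 s.
Target frame: (19212193/60000) × (24000/1001) = 38386/5 ≈ 7677.200 → 7677.
At 24 labels/s: frame 7677 → 00:05:19:21.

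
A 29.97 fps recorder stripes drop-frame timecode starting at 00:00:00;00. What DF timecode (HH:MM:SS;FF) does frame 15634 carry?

Ten DF minutes hold 17982 frames, so frame 15634 lies in block 0 (frames 0–17981) with 15634 frames into that block.
The block's first minute is 1800 frames and the rest 1798 each; 15634 frames reaches minute 8, so 0 × 18 + 8 × 2 = 16 labels have been skipped so far.
Adding those back, label number 15634 + 16 = 15650 at 30 labels/s is 521 s + 20 f = 0 h 8 min 41 s frame 20, i.e. 00:08:41;20.

00:08:41;20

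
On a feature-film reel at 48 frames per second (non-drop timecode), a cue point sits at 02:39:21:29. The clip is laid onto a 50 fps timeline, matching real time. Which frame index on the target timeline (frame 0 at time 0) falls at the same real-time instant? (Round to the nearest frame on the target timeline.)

Source frame index: (2×3600 + 39×60 + 21) × 48 + 29 = 458957.
Real time: 458957 / (48) = 458957/48 s.
Target frame: (458957/48) × (50) = 11473925/24 ≈ 478080.208 → 478080.

frame 478080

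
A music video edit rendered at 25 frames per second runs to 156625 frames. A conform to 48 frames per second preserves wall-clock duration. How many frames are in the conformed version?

Target frames = source frames × (target rate / source rate) = 156625 × (48)/(25) = 156625 × 48/25 = 300720.

300720 frames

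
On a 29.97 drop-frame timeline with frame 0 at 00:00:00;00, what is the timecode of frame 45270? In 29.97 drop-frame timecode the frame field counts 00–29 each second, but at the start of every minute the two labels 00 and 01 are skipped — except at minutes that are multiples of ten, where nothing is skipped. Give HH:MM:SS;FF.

Each 10-minute DF block holds 10 × 60 × 30 − 9 × 2 = 17982 frames. 45270 ÷ 17982 → 2 full blocks, remainder 9306.
Within the partial block the first minute is 1800 frames and each further minute 1798, so 5 further minute boundaries passed. Total skipped labels = 18 × 2 + 2 × 5 = 46.
Non-drop label index = 45270 + 46 = 45316; at 30 labels/s that is 00:25:10:16, i.e. DF 00:25:10;16.

00:25:10;16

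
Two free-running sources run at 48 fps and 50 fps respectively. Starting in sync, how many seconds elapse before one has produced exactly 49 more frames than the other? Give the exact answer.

24.5 seconds

The gap grows by |50 − 48| = 2 frames per second.
Time for a 49-frame gap: 49 ÷ (2) = 24.5 s.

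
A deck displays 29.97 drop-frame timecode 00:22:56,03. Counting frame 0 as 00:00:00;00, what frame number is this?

41243

Complete 10-minute blocks: 2, each 17982 frames → 35964.
Remaining 2 whole minutes in the current block: 1800 + 1 × 1798 = 3598 frames.
Within the current minute: 56 × 30 + 3 − 2 = 1681 (labels ;00/;01 skipped at this minute). Total = 35964 + 3598 + 1681 = 41243.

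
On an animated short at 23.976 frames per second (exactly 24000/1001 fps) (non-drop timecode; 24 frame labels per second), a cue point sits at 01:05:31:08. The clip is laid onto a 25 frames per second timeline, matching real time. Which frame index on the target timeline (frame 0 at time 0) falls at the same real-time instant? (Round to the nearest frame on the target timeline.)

frame 98382

Source frame index: (1×3600 + 5×60 + 31) × 24 + 8 = 94352.
Real time: 94352 / (24000/1001) = 5902897/1500 s.
Target frame: (5902897/1500) × (25) = 5902897/60 ≈ 98381.617 → 98382.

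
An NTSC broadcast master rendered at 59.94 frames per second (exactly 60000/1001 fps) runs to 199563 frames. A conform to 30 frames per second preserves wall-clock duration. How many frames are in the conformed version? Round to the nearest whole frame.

99881 frames

Frames at target rate = 199563 × (30) / (60000/1001) = 199762563/2000 ≈ 99881.281.
Nearest whole frame: 99881.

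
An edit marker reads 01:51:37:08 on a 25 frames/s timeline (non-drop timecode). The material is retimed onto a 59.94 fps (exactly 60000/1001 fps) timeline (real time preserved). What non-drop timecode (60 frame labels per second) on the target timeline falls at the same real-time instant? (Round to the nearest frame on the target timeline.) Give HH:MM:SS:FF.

01:51:30:38

Source frame index: (1×3600 + 51×60 + 37) × 25 + 8 = 167433.
Real time: 167433 / (25) = 167433/25 s.
Target frame: (167433/25) × (60000/1001) = 57405600/143 ≈ 401437.762 → 401438.
At 60 labels/s: frame 401438 → 01:51:30:38.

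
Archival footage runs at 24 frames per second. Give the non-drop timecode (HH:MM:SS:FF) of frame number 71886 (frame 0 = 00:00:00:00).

00:49:55:06

71886 ÷ 24 = 2995 full seconds, remainder 6 frames.
2995 s = 0 h 49 min 55 s.
Timecode: 00:49:55:06.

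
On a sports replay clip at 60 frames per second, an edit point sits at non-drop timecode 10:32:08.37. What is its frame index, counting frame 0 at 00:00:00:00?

Total seconds to the label: (10 × 3600 + 32 × 60 + 8) = 37928.
Frame index = 37928 × 60 + 37 = 2275717.

2275717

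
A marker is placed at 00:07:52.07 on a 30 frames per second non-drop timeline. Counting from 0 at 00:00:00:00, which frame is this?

Total seconds to the label: (0 × 3600 + 7 × 60 + 52) = 472.
Frame index = 472 × 30 + 7 = 14167.

14167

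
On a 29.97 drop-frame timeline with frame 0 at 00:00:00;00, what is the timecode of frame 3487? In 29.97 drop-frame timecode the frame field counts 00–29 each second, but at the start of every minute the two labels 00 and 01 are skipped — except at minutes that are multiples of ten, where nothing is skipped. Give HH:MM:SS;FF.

Ten DF minutes hold 17982 frames, so frame 3487 lies in block 0 (frames 0–17981) with 3487 frames into that block.
The block's first minute is 1800 frames and the rest 1798 each; 3487 frames reaches minute 1, so 0 × 18 + 1 × 2 = 2 labels have been skipped so far.
Adding those back, label number 3487 + 2 = 3489 at 30 labels/s is 116 s + 9 f = 0 h 1 min 56 s frame 9, i.e. 00:01:56;09.

00:01:56;09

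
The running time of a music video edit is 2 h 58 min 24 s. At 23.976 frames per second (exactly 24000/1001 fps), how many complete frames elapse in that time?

256639 frames

2 h 58 min 24 s = 10704 s.
Frames = 10704 × 24000/1001 = 256896000/1001 ≈ 256639.3606.
Complete frames: 256639.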